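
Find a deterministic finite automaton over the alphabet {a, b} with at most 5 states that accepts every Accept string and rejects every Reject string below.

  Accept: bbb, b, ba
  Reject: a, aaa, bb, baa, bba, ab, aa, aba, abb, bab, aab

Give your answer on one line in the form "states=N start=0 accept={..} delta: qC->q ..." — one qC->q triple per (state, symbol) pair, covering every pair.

states=4 start=0 accept={2,3} delta: 0a->1 0b->2 1a->1 1b->1 2a->3 2b->0 3a->0 3b->0

Fold the examples into a partial DFA from state 0: repeatedly fix the first undefined (state, symbol) met by the shortest-then-alphabetical prefix, trying targets in increasing order and rejecting any under which an Accept and a Reject string meet in one state with the same remainder; add a state when all current targets are rejected. Accepting states are where Accept strings end.
a: 0a undefined. 0a->0: no, b/ab meet in 0 with "b" left. Open state 1: 0a->1.
b: 0b undefined. 0b->0: no, bbb/bb meet in 0. 0b->1: no, bbb/abb meet in 1 with "bb" left. Open state 2: 0b->2.
aa: 1a undefined. 1a->0: no, b/aab meet in 2. 1a->1: ok.
ab: 1b undefined. 1b->0: no, b/abb meet in 2. 1b->1: ok.
ba: 2a undefined. 2a->0: no, b/bab meet in 2. 2a->1: no, ba/a meet in 1. 2a->2: no, b/baa meet in 2. Open state 3: 2a->3.
bb: 2b undefined. 2b->0: ok.
baa: 3a undefined. 3a->0: ok.
bab: 3b undefined. 3b->0: ok.
All examples now run through 4 states with every (state, symbol) defined. Accept strings end in {2,3}, Reject strings end in {0,1}; accept={2,3}.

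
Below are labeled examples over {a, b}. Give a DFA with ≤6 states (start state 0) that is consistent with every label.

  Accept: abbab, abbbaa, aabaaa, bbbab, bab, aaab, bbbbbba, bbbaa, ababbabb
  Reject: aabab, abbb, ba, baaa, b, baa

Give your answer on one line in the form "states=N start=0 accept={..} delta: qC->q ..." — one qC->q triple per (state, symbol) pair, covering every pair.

Grow the machine one transition at a time. Run the examples from 0; the earliest place one falls off (shortest prefix, ties alphabetical) gets sent to the lowest-numbered state that keeps every Accept/Reject pair distinguishable — a pair clashes when both reach the same state with identical unread suffix — and to a fresh state only if none does.
a: 0a undefined. 0a->0: no, aabaaa/baaa meet in 0 with "baaa" left. Open state 1: 0a->1.
b: 0b undefined. 0b->0: no, bbbbbba/ba meet in 1. 0b->1: ok.
aa: 1a undefined. 1a->0: no, aabaaa/ba meet in 0. 1a->1: ok.
ab: 1b undefined. 1b->0: no, abbab/aabab meet in 0. 1b->1: no, abbab/aabab meet in 1. Open state 2: 1b->2.
aba: 2a undefined. 2a->0: no, aabaaa/aabab meet in 1. 2a->1: no, aabaaa/ba meet in 1. 2a->2: ok.
abb: 2b undefined. 2b->0: no, abbbaa/abbb meet in 1. 2b->1: no, abbab/abbb meet in 2. 2b->2: no, abbab/aabab meet in 2. Open state 3: 2b->3.
abba: 3a undefined. 3a->0: no, abbab/ba meet in 1. 3a->1: no, bbbaa/ba meet in 1. 3a->2: no, abbab/aabab meet in 3. 3a->3: no, abbab/abbb meet in 3 with "b" left. Open state 4: 3a->4.
abbb: 3b undefined. 3b->0: no, abbbaa/ba meet in 1. 3b->1: no, abbbaa/abbb meet in 1. 3b->2: no, abbbaa/abbb meet in 2. 3b->3: ok.
abbab: 4b undefined. 4b->0: no, ababbabb/ba meet in 1. 4b->1: no, abbab/ba meet in 1. 4b->2: no, ababbabb/aabab meet in 3. 4b->3: no, abbab/aabab meet in 3. 4b->4: ok.
bbbaa: 4a undefined. 4a->0: ok.
All examples now run through 5 states with every (state, symbol) defined. Accept strings end in {0,2,4}, Reject strings end in {1,3}; accept={0,2,4}.

states=5 start=0 accept={0,2,4} delta: 0a->1 0b->1 1a->1 1b->2 2a->2 2b->3 3a->4 3b->3 4a->0 4b->4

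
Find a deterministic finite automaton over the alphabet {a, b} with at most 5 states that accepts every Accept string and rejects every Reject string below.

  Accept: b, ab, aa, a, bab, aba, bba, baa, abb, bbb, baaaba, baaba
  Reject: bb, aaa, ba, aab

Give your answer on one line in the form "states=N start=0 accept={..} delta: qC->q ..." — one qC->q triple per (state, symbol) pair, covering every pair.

states=4 start=0 accept={0,1,2} delta: 0a->1 0b->2 1a->2 1b->0 2a->3 2b->3 3a->1 3b->0

Grow the machine one transition at a time. Run the examples from 0; the earliest place one falls off (shortest prefix, ties alphabetical) gets sent to the lowest-numbered state that keeps every Accept/Reject pair distinguishable — a pair clashes when both reach the same state with identical unread suffix — and to a fresh state only if none does.
a: 0a undefined. 0a->0: no, b/aab meet in 0 with "b" left. Open state 1: 0a->1.
b: 0b undefined. 0b->0: no, b/bb meet in 0. 0b->1: no, ab/bb meet in 1 with "b" left. Open state 2: 0b->2.
aa: 1a undefined. 1a->0: no, b/aab meet in 2. 1a->1: no, ab/aab meet in 1 with "b" left. 1a->2: ok.
ab: 1b undefined. 1b->0: ok.
ba: 2a undefined. 2a->0: no, ab/aaa meet in 0. 2a->1: no, a/aaa meet in 1. 2a->2: no, b/aaa meet in 2. Open state 3: 2a->3.
bb: 2b undefined. 2b->0: no, ab/bb meet in 0. 2b->1: no, a/bb meet in 1. 2b->2: no, b/bb meet in 2. 2b->3: ok.
baa: 3a undefined. 3a->0: no, baaba/bb meet in 3. 3a->1: ok.
bab: 3b undefined. 3b->0: ok.
All examples now run through 4 states with every (state, symbol) defined. Accept strings end in {0,1,2}, Reject strings end in {3}; accept={0,1,2}.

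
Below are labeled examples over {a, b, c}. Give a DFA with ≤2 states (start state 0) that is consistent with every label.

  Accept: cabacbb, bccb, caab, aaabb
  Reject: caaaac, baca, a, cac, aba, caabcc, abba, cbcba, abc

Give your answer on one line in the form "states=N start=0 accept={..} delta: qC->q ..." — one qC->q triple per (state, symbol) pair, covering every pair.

State merging on the prefix tree: take the shortest (then alphabetical) example prefix whose next move is undefined and point that move at state 0, else 1, else 2, ...; a target is out if some Accept/Reject pair would then sit in one state with the same input left (inseparable). If every existing state is out, open a new one.
a: 0a undefined. 0a->0: ok.
b: 0b undefined. 0b->0: no, aaabb/a meet in 0. Open state 1: 0b->1.
c: 0c undefined. 0c->0: ok.
ba: 1a undefined. 1a->0: ok.
bc: 1c undefined. 1c->0: ok.
abb: 1b undefined. 1b->0: no, cabacbb/caaaac meet in 0. 1b->1: ok.
All examples now run through 2 states with every (state, symbol) defined. Accept strings end in {1}, Reject strings end in {0}; accept={1}.

states=2 start=0 accept={1} delta: 0a->0 0b->1 0c->0 1a->0 1b->1 1c->0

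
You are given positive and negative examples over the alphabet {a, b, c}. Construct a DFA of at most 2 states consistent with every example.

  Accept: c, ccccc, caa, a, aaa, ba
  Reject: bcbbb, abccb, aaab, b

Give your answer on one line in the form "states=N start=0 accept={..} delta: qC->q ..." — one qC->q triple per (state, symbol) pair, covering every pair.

Fold the examples into a partial DFA from state 0: repeatedly fix the first undefined (state, symbol) met by the shortest-then-alphabetical prefix, trying targets in increasing order and rejecting any under which an Accept and a Reject string meet in one state with the same remainder; add a state when all current targets are rejected. Accepting states are where Accept strings end.
a: 0a undefined. 0a->0: ok.
b: 0b undefined. 0b->0: no, a/aaab meet in 0. Open state 1: 0b->1.
c: 0c undefined. 0c->0: ok.
ba: 1a undefined. 1a->0: ok.
bc: 1c undefined. 1c->0: ok.
bcbb: 1b undefined. 1b->0: ok.
All examples now run through 2 states with every (state, symbol) defined. Accept strings end in {0}, Reject strings end in {1}; accept={0}.

states=2 start=0 accept={0} delta: 0a->0 0b->1 0c->0 1a->0 1b->0 1c->0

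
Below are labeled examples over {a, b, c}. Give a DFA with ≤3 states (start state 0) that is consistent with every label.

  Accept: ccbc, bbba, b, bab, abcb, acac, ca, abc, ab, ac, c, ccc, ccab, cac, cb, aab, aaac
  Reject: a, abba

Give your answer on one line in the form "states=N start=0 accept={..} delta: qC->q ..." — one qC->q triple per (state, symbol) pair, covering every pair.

Grow the machine one transition at a time. Run the examples from 0; the earliest place one falls off (shortest prefix, ties alphabetical) gets sent to the lowest-numbered state that keeps every Accept/Reject pair distinguishable — a pair clashes when both reach the same state with identical unread suffix — and to a fresh state only if none does.
a: 0a undefined. 0a->0: ok.
b: 0b undefined. 0b->0: no, bbba/a meet in 0. Open state 1: 0b->1.
c: 0c undefined. 0c->0: no, acac/a meet in 0. 0c->1: ok.
ba: 1a undefined. 1a->0: no, ca/a meet in 0. 1a->1: ok.
bb: 1b undefined. 1b->0: no, bab/a meet in 0. 1b->1: no, bbba/abba meet in 1. Open state 2: 1b->2.
cc: 1c undefined. 1c->0: no, ccbc/a meet in 0. 1c->1: ok.
bbb: 2b undefined. 2b->0: no, bbba/a meet in 0. 2b->1: ok.
abba: 2a undefined. 2a->0: ok.
ccbc: 2c undefined. 2c->0: no, ccbc/a meet in 0. 2c->1: ok.
All examples now run through 3 states with every (state, symbol) defined. Accept strings end in {1,2}, Reject strings end in {0}; accept={1,2}.

states=3 start=0 accept={1,2} delta: 0a->0 0b->1 0c->1 1a->1 1b->2 1c->1 2a->0 2b->1 2c->1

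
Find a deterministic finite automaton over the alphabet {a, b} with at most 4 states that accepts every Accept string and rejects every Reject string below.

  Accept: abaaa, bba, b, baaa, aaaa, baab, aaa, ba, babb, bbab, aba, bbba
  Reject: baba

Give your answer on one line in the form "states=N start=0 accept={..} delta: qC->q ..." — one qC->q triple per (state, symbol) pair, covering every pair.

Fold the examples into a partial DFA from state 0: repeatedly fix the first undefined (state, symbol) met by the shortest-then-alphabetical prefix, trying targets in increasing order and rejecting any under which an Accept and a Reject string meet in one state with the same remainder; add a state when all current targets are rejected. Accepting states are where Accept strings end.
a: 0a undefined. 0a->0: ok.
b: 0b undefined. 0b->0: no, abaaa/baba meet in 0. Open state 1: 0b->1.
ba: 1a undefined. 1a->0: no, abaaa/baba meet in 0. 1a->1: no, bba/baba meet in 1 with "ba" left. Open state 2: 1a->2.
bb: 1b undefined. 1b->0: ok.
baa: 2a undefined. 2a->0: ok.
bab: 2b undefined. 2b->0: no, abaaa/baba meet in 0. 2b->1: no, ba/baba meet in 2. 2b->2: no, abaaa/baba meet in 0. Open state 3: 2b->3.
baba: 3a undefined. 3a->0: no, abaaa/baba meet in 0. 3a->1: no, b/baba meet in 1. 3a->2: no, ba/baba meet in 2. 3a->3: ok.
babb: 3b undefined. 3b->0: ok.
All examples now run through 4 states with every (state, symbol) defined. Accept strings end in {0,1,2}, Reject strings end in {3}; accept={0,1,2}.

states=4 start=0 accept={0,1,2} delta: 0a->0 0b->1 1a->2 1b->0 2a->0 2b->3 3a->3 3b->0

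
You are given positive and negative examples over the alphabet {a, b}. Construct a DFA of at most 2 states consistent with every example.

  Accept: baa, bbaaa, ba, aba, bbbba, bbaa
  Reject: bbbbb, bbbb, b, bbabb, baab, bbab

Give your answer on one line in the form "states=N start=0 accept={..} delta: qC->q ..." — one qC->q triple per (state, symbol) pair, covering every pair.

states=2 start=0 accept={0} delta: 0a->0 0b->1 1a->0 1b->1

Grow the machine one transition at a time. Run the examples from 0; the earliest place one falls off (shortest prefix, ties alphabetical) gets sent to the lowest-numbered state that keeps every Accept/Reject pair distinguishable — a pair clashes when both reach the same state with identical unread suffix — and to a fresh state only if none does.
a: 0a undefined. 0a->0: ok.
b: 0b undefined. 0b->0: no, baa/bbbbb meet in 0. Open state 1: 0b->1.
ba: 1a undefined. 1a->0: ok.
bb: 1b undefined. 1b->0: no, baa/bbbb meet in 0. 1b->1: ok.
All examples now run through 2 states with every (state, symbol) defined. Accept strings end in {0}, Reject strings end in {1}; accept={0}.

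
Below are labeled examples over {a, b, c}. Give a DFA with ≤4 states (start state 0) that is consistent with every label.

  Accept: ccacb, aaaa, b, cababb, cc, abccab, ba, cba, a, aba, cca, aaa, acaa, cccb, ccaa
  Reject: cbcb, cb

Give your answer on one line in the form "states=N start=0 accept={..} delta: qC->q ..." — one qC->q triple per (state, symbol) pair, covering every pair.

State merging on the prefix tree: take the shortest (then alphabetical) example prefix whose next move is undefined and point that move at state 0, else 1, else 2, ...; a target is out if some Accept/Reject pair would then sit in one state with the same input left (inseparable). If every existing state is out, open a new one.
a: 0a undefined. 0a->0: ok.
b: 0b undefined. 0b->0: ok.
c: 0c undefined. 0c->0: no, ccacb/cbcb meet in 0. Open state 1: 0c->1.
ca: 1a undefined. 1a->0: ok.
cb: 1b undefined. 1b->0: no, aaaa/cbcb meet in 0. 1b->1: ok.
cc: 1c undefined. 1c->0: no, ccacb/cb meet in 1. 1c->1: no, ccacb/cbcb meet in 1. Open state 2: 1c->2.
cca: 2a undefined. 2a->0: no, ccacb/cb meet in 1. 2a->1: no, ccacb/cbcb meet in 2 with "b" left. 2a->2: no, abccab/cbcb meet in 2 with "b" left. Open state 3: 2a->3.
ccc: 2c undefined. 2c->0: ok.
cbcb: 2b undefined. 2b->0: no, aaaa/cbcb meet in 0. 2b->1: ok.
ccaa: 3a undefined. 3a->0: ok.
ccac: 3c undefined. 3c->0: ok.
abccab: 3b undefined. 3b->0: ok.
All examples now run through 4 states with every (state, symbol) defined. Accept strings end in {0,2,3}, Reject strings end in {1}; accept={0,2,3}.

states=4 start=0 accept={0,2,3} delta: 0a->0 0b->0 0c->1 1a->0 1b->1 1c->2 2a->3 2b->1 2c->0 3a->0 3b->0 3c->0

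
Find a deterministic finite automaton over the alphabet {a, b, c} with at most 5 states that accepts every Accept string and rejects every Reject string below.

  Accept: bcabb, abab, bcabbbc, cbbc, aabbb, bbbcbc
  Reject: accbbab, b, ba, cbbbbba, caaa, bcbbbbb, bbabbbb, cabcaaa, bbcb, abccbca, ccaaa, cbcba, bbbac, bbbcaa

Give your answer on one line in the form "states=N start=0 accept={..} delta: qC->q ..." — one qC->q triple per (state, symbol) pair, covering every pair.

states=4 start=0 accept={2,3} delta: 0a->0 0b->1 0c->0 1a->1 1b->2 1c->0 2a->0 2b->3 2c->3 3a->0 3b->0 3c->2

Fold the examples into a partial DFA from state 0: repeatedly fix the first undefined (state, symbol) met by the shortest-then-alphabetical prefix, trying targets in increasing order and rejecting any under which an Accept and a Reject string meet in one state with the same remainder; add a state when all current targets are rejected. Accepting states are where Accept strings end.
a: 0a undefined. 0a->0: ok.
b: 0b undefined. 0b->0: no, abab/b meet in 0. Open state 1: 0b->1.
c: 0c undefined. 0c->0: ok.
ba: 1a undefined. 1a->0: no, abab/b meet in 1. 1a->1: ok.
bb: 1b undefined. 1b->0: no, abab/caaa meet in 0. 1b->1: no, abab/accbbab meet in 1. Open state 2: 1b->2.
bc: 1c undefined. 1c->0: ok.
bba: 2a undefined. 2a->0: ok.
bbb: 2b undefined. 2b->0: no, bcabb/bcbbbbb meet in 2. 2b->1: no, bcabb/bbabbbb meet in 2. 2b->2: no, bcabb/bcbbbbb meet in 2. Open state 3: 2b->3.
bbc: 2c undefined. 2c->0: no, cbbc/caaa meet in 0. 2c->1: no, bcabb/bbcb meet in 2. 2c->2: no, aabbb/bbcb meet in 3. 2c->3: ok.
bbba: 3a undefined. 3a->0: ok.
bbbc: 3c undefined. 3c->0: no, bcabbbc/caaa meet in 0. 3c->1: no, bcabbbc/accbbab meet in 1. 3c->2: ok.
bbcb: 3b undefined. 3b->0: ok.
All examples now run through 4 states with every (state, symbol) defined. Accept strings end in {2,3}, Reject strings end in {0,1}; accept={2,3}.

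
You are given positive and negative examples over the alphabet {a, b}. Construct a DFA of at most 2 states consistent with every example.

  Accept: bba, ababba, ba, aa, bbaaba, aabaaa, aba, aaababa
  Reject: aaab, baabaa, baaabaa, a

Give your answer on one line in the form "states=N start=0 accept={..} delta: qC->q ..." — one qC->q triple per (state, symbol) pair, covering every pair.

State merging on the prefix tree: take the shortest (then alphabetical) example prefix whose next move is undefined and point that move at state 0, else 1, else 2, ...; a target is out if some Accept/Reject pair would then sit in one state with the same input left (inseparable). If every existing state is out, open a new one.
a: 0a undefined. 0a->0: no, aa/a meet in 0. Open state 1: 0a->1.
b: 0b undefined. 0b->0: no, bba/a meet in 1. 0b->1: ok.
aa: 1a undefined. 1a->0: ok.
ab: 1b undefined. 1b->0: no, bba/baaabaa meet in 1. 1b->1: ok.
All examples now run through 2 states with every (state, symbol) defined. Accept strings end in {0}, Reject strings end in {1}; accept={0}.

states=2 start=0 accept={0} delta: 0a->1 0b->1 1a->0 1b->1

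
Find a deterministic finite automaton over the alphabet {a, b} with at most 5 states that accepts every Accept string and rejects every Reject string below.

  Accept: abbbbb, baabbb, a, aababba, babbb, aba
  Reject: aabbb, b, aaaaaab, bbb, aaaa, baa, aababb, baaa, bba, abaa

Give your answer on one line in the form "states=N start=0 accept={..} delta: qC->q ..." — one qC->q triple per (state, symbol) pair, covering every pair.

states=5 start=0 accept={1} delta: 0a->1 0b->2 1a->0 1b->0 2a->2 2b->3 3a->0 3b->4 4a->1 4b->1

State merging on the prefix tree: take the shortest (then alphabetical) example prefix whose next move is undefined and point that move at state 0, else 1, else 2, ...; a target is out if some Accept/Reject pair would then sit in one state with the same input left (inseparable). If every existing state is out, open a new one.
a: 0a undefined. 0a->0: no, a/aaaa meet in 0. Open state 1: 0a->1.
b: 0b undefined. 0b->0: no, baabbb/aabbb meet in 1 with "abbb" left. 0b->1: no, a/b meet in 1. Open state 2: 0b->2.
aa: 1a undefined. 1a->0: ok.
ab: 1b undefined. 1b->0: ok.
ba: 2a undefined. 2a->0: no, baabbb/aababb meet in 2 with "b" left. 2a->1: no, baabbb/aabbb meet in 2 with "bb" left. 2a->2: ok.
bb: 2b undefined. 2b->0: no, abbbbb/aaaa meet in 0. 2b->1: no, abbbbb/b meet in 2. 2b->2: no, abbbbb/aabbb meet in 2. Open state 3: 2b->3.
bba: 3a undefined. 3a->0: ok.
bbb: 3b undefined. 3b->0: no, abbbbb/b meet in 2. 3b->1: no, abbbbb/aaaa meet in 0. 3b->2: no, aababba/aabbb meet in 2. 3b->3: no, abbbbb/aabbb meet in 3. Open state 4: 3b->4.
babbb: 4b undefined. 4b->0: no, abbbbb/aaaa meet in 0. 4b->1: ok.
aababba: 4a undefined. 4a->0: no, aababba/aaaa meet in 0. 4a->1: ok.
All examples now run through 5 states with every (state, symbol) defined. Accept strings end in {1}, Reject strings end in {0,2,4}; accept={1}.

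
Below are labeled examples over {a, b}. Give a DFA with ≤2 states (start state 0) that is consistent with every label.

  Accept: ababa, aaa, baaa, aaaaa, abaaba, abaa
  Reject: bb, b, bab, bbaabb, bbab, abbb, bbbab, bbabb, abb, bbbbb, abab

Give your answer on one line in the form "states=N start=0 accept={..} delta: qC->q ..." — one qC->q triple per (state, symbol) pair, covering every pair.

State merging on the prefix tree: take the shortest (then alphabetical) example prefix whose next move is undefined and point that move at state 0, else 1, else 2, ...; a target is out if some Accept/Reject pair would then sit in one state with the same input left (inseparable). If every existing state is out, open a new one.
a: 0a undefined. 0a->0: ok.
b: 0b undefined. 0b->0: no, ababa/bb meet in 0. Open state 1: 0b->1.
ba: 1a undefined. 1a->0: ok.
bb: 1b undefined. 1b->0: no, ababa/bb meet in 0. 1b->1: ok.
All examples now run through 2 states with every (state, symbol) defined. Accept strings end in {0}, Reject strings end in {1}; accept={0}.

states=2 start=0 accept={0} delta: 0a->0 0b->1 1a->0 1b->1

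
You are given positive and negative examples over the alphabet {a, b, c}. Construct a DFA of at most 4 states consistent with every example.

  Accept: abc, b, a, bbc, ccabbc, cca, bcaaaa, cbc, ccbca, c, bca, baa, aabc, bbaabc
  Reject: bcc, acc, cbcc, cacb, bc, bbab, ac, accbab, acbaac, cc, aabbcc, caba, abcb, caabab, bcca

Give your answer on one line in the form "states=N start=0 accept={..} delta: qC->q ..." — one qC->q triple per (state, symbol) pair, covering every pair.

states=4 start=0 accept={1} delta: 0a->1 0b->1 0c->1 1a->1 1b->2 1c->3 2a->2 2b->0 2c->1 3a->1 3b->0 3c->2

State merging on the prefix tree: take the shortest (then alphabetical) example prefix whose next move is undefined and point that move at state 0, else 1, else 2, ...; a target is out if some Accept/Reject pair would then sit in one state with the same input left (inseparable). If every existing state is out, open a new one.
a: 0a undefined. 0a->0: no, abc/bc meet in 0 with "bc" left. Open state 1: 0a->1.
b: 0b undefined. 0b->0: no, bbc/bc meet in 0 with "c" left. 0b->1: ok.
c: 0c undefined. 0c->0: no, cbc/bc meet in 1 with "c" left. 0c->1: ok.
aa: 1a undefined. 1a->0: no, aabc/bc meet in 1 with "c" left. 1a->1: ok.
ab: 1b undefined. 1b->0: no, abc/caba meet in 1. 1b->1: no, abc/bc meet in 1 with "c" left. Open state 2: 1b->2.
ac: 1c undefined. 1c->0: no, b/bcc meet in 1. 1c->1: no, b/bcc meet in 1. 1c->2: no, abc/bcc meet in 2 with "c" left. Open state 3: 1c->3.
abc: 2c undefined. 2c->0: no, b/cbcc meet in 1. 2c->1: ok.
acb: 3b undefined. 3b->0: ok.
acc: 3c undefined. 3c->0: no, abc/bcca meet in 1. 3c->1: no, abc/bcc meet in 1. 3c->2: ok.
bba: 2a undefined. 2a->0: no, abc/bbab meet in 1. 2a->1: no, abc/caba meet in 1. 2a->2: ok.
bca: 3a undefined. 3a->0: no, cca/cacb meet in 0. 3a->1: ok.
aabb: 2b undefined. 2b->0: ok.
All examples now run through 4 states with every (state, symbol) defined. Accept strings end in {1}, Reject strings end in {0,2,3}; accept={1}.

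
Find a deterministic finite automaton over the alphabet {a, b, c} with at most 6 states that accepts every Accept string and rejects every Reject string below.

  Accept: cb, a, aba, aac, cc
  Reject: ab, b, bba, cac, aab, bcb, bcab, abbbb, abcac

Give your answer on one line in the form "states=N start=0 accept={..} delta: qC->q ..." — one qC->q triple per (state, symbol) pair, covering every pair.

states=4 start=0 accept={0,2} delta: 0a->0 0b->1 0c->2 1a->0 1b->2 1c->3 2a->1 2b->0 2c->0 3a->3 3b->1 3c->1

Grow the machine one transition at a time. Run the examples from 0; the earliest place one falls off (shortest prefix, ties alphabetical) gets sent to the lowest-numbered state that keeps every Accept/Reject pair distinguishable — a pair clashes when both reach the same state with identical unread suffix — and to a fresh state only if none does.
a: 0a undefined. 0a->0: ok.
b: 0b undefined. 0b->0: no, cb/bcb meet in 0 with "cb" left. Open state 1: 0b->1.
c: 0c undefined. 0c->0: no, cb/ab meet in 1. 0c->1: no, aac/ab meet in 1. Open state 2: 0c->2.
bb: 1b undefined. 1b->0: no, a/bba meet in 0. 1b->1: no, aba/bba meet in 1 with "a" left. 1b->2: ok.
bc: 1c undefined. 1c->0: no, aac/abcac meet in 2. 1c->1: no, aac/bcb meet in 2. 1c->2: no, cb/bcb meet in 2 with "b" left. Open state 3: 1c->3.
ca: 2a undefined. 2a->0: no, a/bba meet in 0. 2a->1: ok.
cb: 2b undefined. 2b->0: ok.
cc: 2c undefined. 2c->0: ok.
aba: 1a undefined. 1a->0: ok.
bca: 3a undefined. 3a->0: no, aac/abcac meet in 2. 3a->1: no, aac/bcab meet in 2. 3a->2: no, cb/bcab meet in 0. 3a->3: ok.
bcb: 3b undefined. 3b->0: no, cb/bcb meet in 0. 3b->1: ok.
abcac: 3c undefined. 3c->0: no, cb/abcac meet in 0. 3c->1: ok.
All examples now run through 4 states with every (state, symbol) defined. Accept strings end in {0,2}, Reject strings end in {1,3}; accept={0,2}.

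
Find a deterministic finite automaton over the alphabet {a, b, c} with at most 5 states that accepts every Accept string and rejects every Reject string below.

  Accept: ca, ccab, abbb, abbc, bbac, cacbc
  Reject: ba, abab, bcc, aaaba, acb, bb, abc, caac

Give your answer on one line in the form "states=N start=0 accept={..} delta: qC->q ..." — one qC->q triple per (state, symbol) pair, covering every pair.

Grow the machine one transition at a time. Run the examples from 0; the earliest place one falls off (shortest prefix, ties alphabetical) gets sent to the lowest-numbered state that keeps every Accept/Reject pair distinguishable — a pair clashes when both reach the same state with identical unread suffix — and to a fresh state only if none does.
a: 0a undefined. 0a->0: ok.
b: 0b undefined. 0b->0: no, abbb/ba meet in 0. Open state 1: 0b->1.
c: 0c undefined. 0c->0: no, ca/caac meet in 0. 0c->1: no, ca/ba meet in 1 with "a" left. Open state 2: 0c->2.
ba: 1a undefined. 1a->0: ok.
bb: 1b undefined. 1b->0: no, abbb/abab meet in 1. 1b->1: no, abbb/abab meet in 1. 1b->2: no, abbb/acb meet in 2 with "b" left. Open state 3: 1b->3.
bc: 1c undefined. 1c->0: ok.
ca: 2a undefined. 2a->0: no, ca/ba meet in 0. 2a->1: no, ca/abab meet in 1. 2a->2: no, ca/bcc meet in 2. 2a->3: no, ca/bb meet in 3. Open state 4: 2a->4.
cc: 2c undefined. 2c->0: no, ccab/abab meet in 1. 2c->1: no, ccab/abab meet in 1. 2c->2: ok.
acb: 2b undefined. 2b->0: ok.
bba: 3a undefined. 3a->0: no, bbac/bcc meet in 2. 3a->1: no, bbac/ba meet in 0. 3a->2: no, bbac/bcc meet in 2. 3a->3: ok.
caa: 4a undefined. 4a->0: ok.
cac: 4c undefined. 4c->0: no, cacbc/ba meet in 0. 4c->1: ok.
abbb: 3b undefined. 3b->0: no, abbb/ba meet in 0. 3b->1: no, abbb/abab meet in 1. 3b->2: no, abbb/bcc meet in 2. 3b->3: no, abbb/bb meet in 3. 3b->4: ok.
abbc: 3c undefined. 3c->0: no, abbc/ba meet in 0. 3c->1: no, abbc/abab meet in 1. 3c->2: no, abbc/bcc meet in 2. 3c->3: no, abbc/bb meet in 3. 3c->4: ok.
ccab: 4b undefined. 4b->0: no, ccab/ba meet in 0. 4b->1: no, ccab/abab meet in 1. 4b->2: no, ccab/bcc meet in 2. 4b->3: no, ccab/bb meet in 3. 4b->4: ok.
All examples now run through 5 states with every (state, symbol) defined. Accept strings end in {4}, Reject strings end in {0,1,2,3}; accept={4}.

states=5 start=0 accept={4} delta: 0a->0 0b->1 0c->2 1a->0 1b->3 1c->0 2a->4 2b->0 2c->2 3a->3 3b->4 3c->4 4a->0 4b->4 4c->1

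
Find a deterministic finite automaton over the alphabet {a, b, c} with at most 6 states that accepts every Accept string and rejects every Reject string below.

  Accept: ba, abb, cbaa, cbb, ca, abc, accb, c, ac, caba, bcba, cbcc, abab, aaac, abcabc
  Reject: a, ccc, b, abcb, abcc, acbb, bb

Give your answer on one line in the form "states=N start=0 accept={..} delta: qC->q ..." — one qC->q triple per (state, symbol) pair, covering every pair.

states=6 start=0 accept={0,2,4,5} delta: 0a->1 0b->1 0c->2 1a->0 1b->3 1c->0 2a->0 2b->4 2c->4 3a->2 3b->0 3c->5 4a->1 4b->0 4c->1 5a->0 5b->1 5c->1

Fold the examples into a partial DFA from state 0: repeatedly fix the first undefined (state, symbol) met by the shortest-then-alphabetical prefix, trying targets in increasing order and rejecting any under which an Accept and a Reject string meet in one state with the same remainder; add a state when all current targets are rejected. Accepting states are where Accept strings end.
a: 0a undefined. 0a->0: no, abb/bb meet in 0 with "bb" left. Open state 1: 0a->1.
b: 0b undefined. 0b->0: no, ba/a meet in 1. 0b->1: ok.
c: 0c undefined. 0c->0: no, cbb/bb meet in 1 with "b" left. 0c->1: no, c/a meet in 1. Open state 2: 0c->2.
aa: 1a undefined. 1a->0: ok.
ab: 1b undefined. 1b->0: no, ba/bb meet in 0. 1b->1: no, abb/a meet in 1. 1b->2: no, c/bb meet in 2. Open state 3: 1b->3.
ac: 1c undefined. 1c->0: ok.
ca: 2a undefined. 2a->0: ok.
cb: 2b undefined. 2b->0: no, cbb/a meet in 1. 2b->1: no, cbaa/a meet in 1. 2b->2: no, cbaa/a meet in 1. 2b->3: no, accb/acbb meet in 3. Open state 4: 2b->4.
cc: 2c undefined. 2c->0: no, c/ccc meet in 2. 2c->1: no, ba/ccc meet in 0. 2c->2: no, c/ccc meet in 2. 2c->3: no, abc/ccc meet in 3 with "c" left. 2c->4: ok.
aba: 3a undefined. 3a->0: no, abab/a meet in 1. 3a->1: no, abab/acbb meet in 3. 3a->2: ok.
abb: 3b undefined. 3b->0: ok.
abc: 3c undefined. 3c->0: no, c/abcc meet in 2. 3c->1: no, ba/abcc meet in 0. 3c->2: no, accb/abcb meet in 4. 3c->3: no, ba/abcb meet in 0. 3c->4: no, cbb/abcb meet in 4 with "b" left. Open state 5: 3c->5.
cba: 4a undefined. 4a->0: no, cbaa/a meet in 1. 4a->1: ok.
cbb: 4b undefined. 4b->0: ok.
cbc: 4c undefined. 4c->0: no, ba/ccc meet in 0. 4c->1: ok.
abca: 5a undefined. 5a->0: ok.
abcb: 5b undefined. 5b->0: no, ba/abcb meet in 0. 5b->1: ok.
abcc: 5c undefined. 5c->0: no, ba/abcc meet in 0. 5c->1: ok.
All examples now run through 6 states with every (state, symbol) defined. Accept strings end in {0,2,4,5}, Reject strings end in {1,3}; accept={0,2,4,5}.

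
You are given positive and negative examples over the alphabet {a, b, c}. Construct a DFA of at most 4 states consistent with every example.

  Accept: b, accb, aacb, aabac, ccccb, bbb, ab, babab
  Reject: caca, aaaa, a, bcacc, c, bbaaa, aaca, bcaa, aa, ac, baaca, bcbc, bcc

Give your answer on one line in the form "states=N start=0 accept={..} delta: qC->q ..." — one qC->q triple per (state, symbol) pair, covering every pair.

State merging on the prefix tree: take the shortest (then alphabetical) example prefix whose next move is undefined and point that move at state 0, else 1, else 2, ...; a target is out if some Accept/Reject pair would then sit in one state with the same input left (inseparable). If every existing state is out, open a new one.
a: 0a undefined. 0a->0: ok.
b: 0b undefined. 0b->0: no, b/aaaa meet in 0. Open state 1: 0b->1.
c: 0c undefined. 0c->0: ok.
ba: 1a undefined. 1a->0: no, aabac/caca meet in 0. 1a->1: ok.
bb: 1b undefined. 1b->0: ok.
bc: 1c undefined. 1c->0: no, aabac/caca meet in 0. 1c->1: no, b/bcacc meet in 1. Open state 2: 1c->2.
bca: 2a undefined. 2a->0: ok.
bcb: 2b undefined. 2b->0: ok.
bcc: 2c undefined. 2c->0: ok.
All examples now run through 3 states with every (state, symbol) defined. Accept strings end in {1,2}, Reject strings end in {0}; accept={1,2}.

states=3 start=0 accept={1,2} delta: 0a->0 0b->1 0c->0 1a->1 1b->0 1c->2 2a->0 2b->0 2c->0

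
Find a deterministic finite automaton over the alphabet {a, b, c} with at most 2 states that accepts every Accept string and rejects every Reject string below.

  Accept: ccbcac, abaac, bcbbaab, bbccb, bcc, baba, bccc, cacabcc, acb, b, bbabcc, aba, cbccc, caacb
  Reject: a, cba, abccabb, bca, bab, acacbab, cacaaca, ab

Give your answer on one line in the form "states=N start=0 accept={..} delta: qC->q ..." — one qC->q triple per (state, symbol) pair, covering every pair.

states=2 start=0 accept={0} delta: 0a->1 0b->0 0c->0 1a->0 1b->1 1c->0

State merging on the prefix tree: take the shortest (then alphabetical) example prefix whose next move is undefined and point that move at state 0, else 1, else 2, ...; a target is out if some Accept/Reject pair would then sit in one state with the same input left (inseparable). If every existing state is out, open a new one.
a: 0a undefined. 0a->0: no, b/ab meet in 0 with "b" left. Open state 1: 0a->1.
b: 0b undefined. 0b->0: ok.
c: 0c undefined. 0c->0: ok.
ab: 1b undefined. 1b->0: no, bbccb/abccabb meet in 0. 1b->1: ok.
ac: 1c undefined. 1c->0: ok.
aba: 1a undefined. 1a->0: ok.
All examples now run through 2 states with every (state, symbol) defined. Accept strings end in {0}, Reject strings end in {1}; accept={0}.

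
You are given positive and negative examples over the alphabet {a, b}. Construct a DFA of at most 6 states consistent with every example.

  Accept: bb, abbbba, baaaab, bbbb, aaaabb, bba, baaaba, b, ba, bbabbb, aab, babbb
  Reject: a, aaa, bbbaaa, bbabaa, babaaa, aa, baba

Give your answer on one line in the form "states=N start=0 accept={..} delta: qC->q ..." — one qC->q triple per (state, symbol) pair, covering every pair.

states=3 start=0 accept={1,2} delta: 0a->0 0b->1 1a->2 1b->1 2a->0 2b->0

Grow the machine one transition at a time. Run the examples from 0; the earliest place one falls off (shortest prefix, ties alphabetical) gets sent to the lowest-numbered state that keeps every Accept/Reject pair distinguishable — a pair clashes when both reach the same state with identical unread suffix — and to a fresh state only if none does.
a: 0a undefined. 0a->0: ok.
b: 0b undefined. 0b->0: no, bb/a meet in 0. Open state 1: 0b->1.
ba: 1a undefined. 1a->0: no, baaaba/a meet in 0. 1a->1: no, bba/baba meet in 1 with "ba" left. Open state 2: 1a->2.
bb: 1b undefined. 1b->0: no, bb/a meet in 0. 1b->1: ok.
baa: 2a undefined. 2a->0: ok.
bab: 2b undefined. 2b->0: ok.
All examples now run through 3 states with every (state, symbol) defined. Accept strings end in {1,2}, Reject strings end in {0}; accept={1,2}.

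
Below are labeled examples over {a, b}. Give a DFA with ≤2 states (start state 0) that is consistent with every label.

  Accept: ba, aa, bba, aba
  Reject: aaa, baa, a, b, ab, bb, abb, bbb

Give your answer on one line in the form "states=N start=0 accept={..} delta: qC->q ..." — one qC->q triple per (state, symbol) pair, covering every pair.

Grow the machine one transition at a time. Run the examples from 0; the earliest place one falls off (shortest prefix, ties alphabetical) gets sent to the lowest-numbered state that keeps every Accept/Reject pair distinguishable — a pair clashes when both reach the same state with identical unread suffix — and to a fresh state only if none does.
a: 0a undefined. 0a->0: no, aa/aaa meet in 0. Open state 1: 0a->1.
b: 0b undefined. 0b->0: no, ba/a meet in 1. 0b->1: ok.
aa: 1a undefined. 1a->0: ok.
ab: 1b undefined. 1b->0: no, ba/ab meet in 0. 1b->1: ok.
All examples now run through 2 states with every (state, symbol) defined. Accept strings end in {0}, Reject strings end in {1}; accept={0}.

states=2 start=0 accept={0} delta: 0a->1 0b->1 1a->0 1b->1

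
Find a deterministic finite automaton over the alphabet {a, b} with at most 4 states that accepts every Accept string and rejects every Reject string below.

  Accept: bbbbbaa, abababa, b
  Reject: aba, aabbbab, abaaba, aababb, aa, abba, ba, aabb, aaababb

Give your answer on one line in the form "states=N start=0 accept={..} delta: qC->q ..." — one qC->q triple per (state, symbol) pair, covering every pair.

states=4 start=0 accept={1} delta: 0a->0 0b->1 1a->2 1b->0 2a->1 2b->3 3a->3 3b->2

Fold the examples into a partial DFA from state 0: repeatedly fix the first undefined (state, symbol) met by the shortest-then-alphabetical prefix, trying targets in increasing order and rejecting any under which an Accept and a Reject string meet in one state with the same remainder; add a state when all current targets are rejected. Accepting states are where Accept strings end.
a: 0a undefined. 0a->0: ok.
b: 0b undefined. 0b->0: no, bbbbbaa/aba meet in 0. Open state 1: 0b->1.
ba: 1a undefined. 1a->0: no, abababa/aba meet in 0. 1a->1: no, b/aba meet in 1. Open state 2: 1a->2.
bb: 1b undefined. 1b->0: ok.
abaa: 2a undefined. 2a->0: no, bbbbbaa/aa meet in 0. 2a->1: ok.
abab: 2b undefined. 2b->0: no, bbbbbaa/aababb meet in 1. 2b->1: no, bbbbbaa/aabbbab meet in 1. 2b->2: no, abababa/abaaba meet in 0. Open state 3: 2b->3.
ababa: 3a undefined. 3a->0: no, abababa/aba meet in 2. 3a->1: no, abababa/abaaba meet in 0. 3a->2: no, abababa/aba meet in 2. 3a->3: ok.
aababb: 3b undefined. 3b->0: no, abababa/abaaba meet in 0. 3b->1: no, bbbbbaa/aababb meet in 1. 3b->2: ok.
All examples now run through 4 states with every (state, symbol) defined. Accept strings end in {1}, Reject strings end in {0,2,3}; accept={1}.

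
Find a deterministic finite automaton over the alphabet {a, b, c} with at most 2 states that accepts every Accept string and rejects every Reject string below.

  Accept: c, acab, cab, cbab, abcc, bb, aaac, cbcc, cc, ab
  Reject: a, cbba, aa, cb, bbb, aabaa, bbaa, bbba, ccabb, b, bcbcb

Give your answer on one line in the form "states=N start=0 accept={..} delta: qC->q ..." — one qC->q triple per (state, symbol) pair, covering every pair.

State merging on the prefix tree: take the shortest (then alphabetical) example prefix whose next move is undefined and point that move at state 0, else 1, else 2, ...; a target is out if some Accept/Reject pair would then sit in one state with the same input left (inseparable). If every existing state is out, open a new one.
a: 0a undefined. 0a->0: no, ab/b meet in 0 with "b" left. Open state 1: 0a->1.
b: 0b undefined. 0b->0: no, bb/bbb meet in 0. 0b->1: ok.
c: 0c undefined. 0c->0: ok.
aa: 1a undefined. 1a->0: no, c/aa meet in 0. 1a->1: ok.
ab: 1b undefined. 1b->0: ok.
ac: 1c undefined. 1c->0: ok.
All examples now run through 2 states with every (state, symbol) defined. Accept strings end in {0}, Reject strings end in {1}; accept={0}.

states=2 start=0 accept={0} delta: 0a->1 0b->1 0c->0 1a->1 1b->0 1c->0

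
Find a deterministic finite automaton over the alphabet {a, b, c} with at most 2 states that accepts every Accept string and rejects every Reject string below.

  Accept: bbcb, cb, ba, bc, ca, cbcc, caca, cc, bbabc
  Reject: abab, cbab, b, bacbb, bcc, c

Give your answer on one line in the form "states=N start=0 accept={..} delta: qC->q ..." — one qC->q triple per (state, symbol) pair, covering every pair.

states=2 start=0 accept={0} delta: 0a->0 0b->1 0c->1 1a->0 1b->0 1c->0

Grow the machine one transition at a time. Run the examples from 0; the earliest place one falls off (shortest prefix, ties alphabetical) gets sent to the lowest-numbered state that keeps every Accept/Reject pair distinguishable — a pair clashes when both reach the same state with identical unread suffix — and to a fresh state only if none does.
a: 0a undefined. 0a->0: ok.
b: 0b undefined. 0b->0: no, ba/abab meet in 0. Open state 1: 0b->1.
c: 0c undefined. 0c->0: no, cb/b meet in 1. 0c->1: ok.
ba: 1a undefined. 1a->0: ok.
bb: 1b undefined. 1b->0: ok.
bc: 1c undefined. 1c->0: ok.
All examples now run through 2 states with every (state, symbol) defined. Accept strings end in {0}, Reject strings end in {1}; accept={0}.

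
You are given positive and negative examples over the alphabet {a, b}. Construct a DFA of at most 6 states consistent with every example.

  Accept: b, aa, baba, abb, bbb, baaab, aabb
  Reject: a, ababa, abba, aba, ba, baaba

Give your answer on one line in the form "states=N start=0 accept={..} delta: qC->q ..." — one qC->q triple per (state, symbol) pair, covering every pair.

Grow the machine one transition at a time. Run the examples from 0; the earliest place one falls off (shortest prefix, ties alphabetical) gets sent to the lowest-numbered state that keeps every Accept/Reject pair distinguishable — a pair clashes when both reach the same state with identical unread suffix — and to a fresh state only if none does.
a: 0a undefined. 0a->0: no, aa/a meet in 0. Open state 1: 0a->1.
b: 0b undefined. 0b->0: no, baba/aba meet in 1 with "ba" left. 0b->1: no, b/a meet in 1. Open state 2: 0b->2.
aa: 1a undefined. 1a->0: ok.
ab: 1b undefined. 1b->0: ok.
ba: 2a undefined. 2a->0: no, aa/abba meet in 0. 2a->1: no, baba/a meet in 1. 2a->2: no, b/abba meet in 2. Open state 3: 2a->3.
bb: 2b undefined. 2b->0: ok.
baa: 3a undefined. 3a->0: ok.
bab: 3b undefined. 3b->0: no, baba/a meet in 1. 3b->1: ok.
All examples now run through 4 states with every (state, symbol) defined. Accept strings end in {0,2}, Reject strings end in {1,3}; accept={0,2}.

states=4 start=0 accept={0,2} delta: 0a->1 0b->2 1a->0 1b->0 2a->3 2b->0 3a->0 3b->1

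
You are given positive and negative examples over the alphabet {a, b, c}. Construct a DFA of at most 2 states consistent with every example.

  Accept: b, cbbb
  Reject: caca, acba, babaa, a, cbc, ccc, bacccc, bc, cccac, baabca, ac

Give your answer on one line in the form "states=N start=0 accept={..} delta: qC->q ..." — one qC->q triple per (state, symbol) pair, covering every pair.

State merging on the prefix tree: take the shortest (then alphabetical) example prefix whose next move is undefined and point that move at state 0, else 1, else 2, ...; a target is out if some Accept/Reject pair would then sit in one state with the same input left (inseparable). If every existing state is out, open a new one.
a: 0a undefined. 0a->0: ok.
b: 0b undefined. 0b->0: no, b/babaa meet in 0. Open state 1: 0b->1.
c: 0c undefined. 0c->0: ok.
ba: 1a undefined. 1a->0: ok.
bc: 1c undefined. 1c->0: ok.
cbb: 1b undefined. 1b->0: ok.
All examples now run through 2 states with every (state, symbol) defined. Accept strings end in {1}, Reject strings end in {0}; accept={1}.

states=2 start=0 accept={1} delta: 0a->0 0b->1 0c->0 1a->0 1b->0 1c->0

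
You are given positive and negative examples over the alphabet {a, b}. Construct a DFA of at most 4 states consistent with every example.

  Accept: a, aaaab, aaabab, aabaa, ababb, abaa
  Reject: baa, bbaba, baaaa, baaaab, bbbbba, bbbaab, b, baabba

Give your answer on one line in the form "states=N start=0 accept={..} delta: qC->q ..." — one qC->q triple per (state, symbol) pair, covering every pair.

states=3 start=0 accept={1} delta: 0a->1 0b->2 1a->1 1b->1 2a->2 2b->2

Grow the machine one transition at a time. Run the examples from 0; the earliest place one falls off (shortest prefix, ties alphabetical) gets sent to the lowest-numbered state that keeps every Accept/Reject pair distinguishable — a pair clashes when both reach the same state with identical unread suffix — and to a fresh state only if none does.
a: 0a undefined. 0a->0: no, aaaab/b meet in 0 with "b" left. Open state 1: 0a->1.
b: 0b undefined. 0b->0: no, a/bbbbba meet in 1. 0b->1: no, a/b meet in 1. Open state 2: 0b->2.
aa: 1a undefined. 1a->0: no, aaaab/b meet in 2. 1a->1: ok.
ab: 1b undefined. 1b->0: no, ababb/b meet in 2. 1b->1: ok.
ba: 2a undefined. 2a->0: no, a/baa meet in 1. 2a->1: no, a/baa meet in 1. 2a->2: ok.
bb: 2b undefined. 2b->0: no, a/bbaba meet in 1. 2b->1: no, a/bbaba meet in 1. 2b->2: ok.
All examples now run through 3 states with every (state, symbol) defined. Accept strings end in {1}, Reject strings end in {2}; accept={1}.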